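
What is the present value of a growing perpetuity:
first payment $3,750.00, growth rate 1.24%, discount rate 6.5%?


Formula: PV = C / (r - g)
Spread: r - g = 0.065 - 0.0124 = 0.0526
Substituting: PV = $3,750.00 / 0.0526
PV = $71,292.78

$71,292.78


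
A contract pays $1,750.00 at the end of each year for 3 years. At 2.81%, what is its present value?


Formula: PV = PMT * (1 - (1+r)^(-n)) / r
Discount factor: (1 + 0.0281)^(-3) = 0.920225
Bracket: 1 - 0.920225 = 0.079775
PV = $1,750.00 * 0.079775 / 0.0281 = $4,968.21

$4,968.21


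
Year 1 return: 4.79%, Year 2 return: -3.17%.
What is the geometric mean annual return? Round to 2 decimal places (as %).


Formula: Geometric mean = ((1+r1)*(1+r2))^(1/2) - 1
Product: (1 + 0.0479) * (1 + -0.0317) = 1.0479 * 0.9683 = 1.014682
Square root: 1.014682^0.5 = 1.007314
Geometric mean = 1.007314 - 1 = 0.007314
As percentage: 0.73%

0.73%


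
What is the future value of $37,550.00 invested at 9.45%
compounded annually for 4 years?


Formula: FV = P * (1 + r)^n
Substituting: FV = $37,550.00 * (1 + 0.0945)^4
Growth factor: (1.0945)^4 = 1.435037
FV = $37,550.00 * 1.435037 = $53,885.63

$53,885.63


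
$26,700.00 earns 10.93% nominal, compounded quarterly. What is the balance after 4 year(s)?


Formula: FV = P * (1 + r/m)^(m*t)
Period rate: r/m = 0.1093 / 4 = 0.027325
Total periods: m*t = 4 * 4 = 16
Growth factor: (1 + 0.027325)^16 = 1.539309
FV = $26,700.00 * 1.539309 = $41,099.54

$41,099.54


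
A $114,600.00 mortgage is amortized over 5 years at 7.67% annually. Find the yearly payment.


Formula: PMT = PV * r / (1 - (1+r)^(-n))
Denominator: 1 - (1 + 0.0767)^(-5) = 0.308923
Numerator: $114,600.00 * 0.0767 = 8789.82
PMT = 8789.82 / 0.308923 = $28,453.11

$28,453.11


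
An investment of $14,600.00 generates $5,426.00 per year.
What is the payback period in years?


Formula: Payback = investment / annual cash flow
Substituting: Payback = $14,600.00 / $5,426.00
Payback = 2.6907 years

2.6907 years


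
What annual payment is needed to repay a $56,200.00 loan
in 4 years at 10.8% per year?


Formula: PMT = PV * r / (1 - (1+r)^(-n))
Denominator: 1 - (1 + 0.108)^(-4) = 0.3365
Numerator: $56,200.00 * 0.108 = 6069.6
PMT = 6069.6 / 0.3365 = $18,037.45

$18,037.45


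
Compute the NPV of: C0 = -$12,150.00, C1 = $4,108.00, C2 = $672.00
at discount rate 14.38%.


Formula: NPV = C0 + C1/(1+r) + C2/(1+r)^2
Discount C1: $4,108.00 / (1 + 0.1438) = $3,591.54
Discount C2: $672.00 / (1 + 0.1438)^2 = $513.65
NPV = -$12,150.00 + $3,591.54 + $513.65 = -$8,044.81

-$8,044.81


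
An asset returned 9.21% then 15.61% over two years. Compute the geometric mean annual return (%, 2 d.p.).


Formula: Geometric mean = ((1+r1)*(1+r2))^(1/2) - 1
Product: (1 + 0.0921) * (1 + 0.1561) = 1.0921 * 1.1561 = 1.262577
Square root: 1.262577^0.5 = 1.123644
Geometric mean = 1.123644 - 1 = 0.123644
As percentage: 12.36%

12.36%


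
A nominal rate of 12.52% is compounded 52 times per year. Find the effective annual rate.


Formula: EAR = (1 + r/m)^m - 1
Period rate: r/m = 0.1252 / 52 = 0.002408
Compounding: (1 + 0.002408)^52 = 1.133205
EAR = 1.133205 - 1 = 0.133205

0.133205


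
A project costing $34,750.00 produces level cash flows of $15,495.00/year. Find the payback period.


Formula: Payback = investment / annual cash flow
Substituting: Payback = $34,750.00 / $15,495.00
Payback = 2.2427 years

2.2427 years


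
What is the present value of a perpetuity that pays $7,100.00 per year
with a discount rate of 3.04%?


Formula: PV = C / r
Substituting: PV = $7,100.00 / 0.0304
PV = $233,552.63

$233,552.63


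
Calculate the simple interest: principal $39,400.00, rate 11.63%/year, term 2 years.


Formula: I = P * r * t
Substituting: I = $39,400.00 * 0.1163 * 2
Step: I = $39,400.00 * 0.2326
I = $9,164.44

$9,164.44


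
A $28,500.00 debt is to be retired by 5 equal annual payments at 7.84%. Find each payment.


Formula: PMT = PV * r / (1 - (1+r)^(-n))
Denominator: 1 - (1 + 0.0784)^(-5) = 0.314353
Numerator: $28,500.00 * 0.0784 = 2234.4
PMT = 2234.4 / 0.314353 = $7,107.93

$7,107.93


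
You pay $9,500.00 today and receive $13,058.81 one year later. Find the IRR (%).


Formula: IRR = C1/C0 - 1
Substituting: IRR = $13,058.81 / $9,500.00 - 1
Ratio: 1.374612 - 1 = 0.374612
IRR = 37.4612%

37.4612%


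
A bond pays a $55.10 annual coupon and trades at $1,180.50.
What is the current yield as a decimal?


Formula: Current yield = annual coupon / price
Substituting: CY = $55.10 / $1,180.50
CY = 0.046675

0.046675


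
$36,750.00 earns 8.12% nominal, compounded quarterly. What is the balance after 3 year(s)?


Formula: FV = P * (1 + r/m)^(m*t)
Period rate: r/m = 0.0812 / 4 = 0.0203
Total periods: m*t = 4 * 3 = 12
Growth factor: (1 + 0.0203)^12 = 1.272725
FV = $36,750.00 * 1.272725 = $46,772.65

$46,772.65


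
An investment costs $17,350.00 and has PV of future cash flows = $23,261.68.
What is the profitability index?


Formula: PI = PV(cash flows) / initial investment
Substituting: PI = $23,261.68 / $17,350.00
PI = 1.3407

1.3407


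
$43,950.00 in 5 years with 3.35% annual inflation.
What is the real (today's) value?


Formula: Real value = nominal / (1 + inflation)^years
Price level: (1 + 0.0335)^5 = 1.179105
Real value = $43,950.00 / 1.179105 = $37,274.04

$37,274.04


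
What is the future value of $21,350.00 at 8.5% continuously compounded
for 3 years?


Formula: FV = P * e^(r*t)
Exponent: r*t = 0.085 * 3 = 0.255
e^(0.255) = 1.290462
FV = $21,350.00 * 1.290462 = $27,551.36

$27,551.36


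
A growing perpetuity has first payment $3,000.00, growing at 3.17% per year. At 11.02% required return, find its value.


Formula: PV = C / (r - g)
Spread: r - g = 0.1102 - 0.0317 = 0.0785
Substituting: PV = $3,000.00 / 0.0785
PV = $38,216.56

$38,216.56


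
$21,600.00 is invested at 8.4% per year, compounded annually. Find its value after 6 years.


Formula: FV = P * (1 + r)^n
Substituting: FV = $21,600.00 * (1 + 0.084)^6
Growth factor: (1.084)^6 = 1.622466
FV = $21,600.00 * 1.622466 = $35,045.27

$35,045.27


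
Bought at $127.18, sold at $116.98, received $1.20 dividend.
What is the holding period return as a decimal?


Formula: HPR = (P1 - P0 + D) / P0
Gain: $116.98 - $127.18 + $1.20 = -$9.00
HPR = -$9.00 / $127.18 = -0.0708

-0.0708


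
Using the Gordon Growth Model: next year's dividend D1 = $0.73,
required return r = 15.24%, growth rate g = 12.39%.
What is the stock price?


Formula: P = D1 / (r - g)
Spread: r - g = 0.1524 - 0.1239 = 0.0285
Substituting: P = $0.73 / 0.0285
P = $25.61

$25.61


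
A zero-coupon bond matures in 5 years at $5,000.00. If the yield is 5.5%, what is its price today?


Formula: Price = FV / (1 + r)^n
Substituting: Price = $5,000.00 / (1 + 0.055)^5
Discount factor: (1.055)^5 = 1.30696
Price = $5,000.00 / 1.30696 = $3,825.67

$3,825.67


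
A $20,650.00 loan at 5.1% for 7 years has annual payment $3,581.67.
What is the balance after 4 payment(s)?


Formula: Balance = PV*(1+r)^k - PMT*((1+r)^k - 1)/r
Growth: (1 + 0.051)^4 = 1.220143
Accumulated factor: ((1+r)^k - 1)/r = 4.316537
Balance = $20,650.00 * 1.220143 - $3,581.67 * 4.316537
Balance = $9,735.55

$9,735.55


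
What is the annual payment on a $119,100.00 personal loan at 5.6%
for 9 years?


Formula: PMT = PV * r / (1 - (1+r)^(-n))
Denominator: 1 - (1 + 0.056)^(-9) = 0.387615
Numerator: $119,100.00 * 0.056 = 6669.6
PMT = 6669.6 / 0.387615 = $17,206.78

$17,206.78


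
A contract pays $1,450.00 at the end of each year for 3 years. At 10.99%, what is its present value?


Formula: PV = PMT * (1 - (1+r)^(-n)) / r
Discount factor: (1 + 0.1099)^(-3) = 0.731389
Bracket: 1 - 0.731389 = 0.268611
PV = $1,450.00 * 0.268611 / 0.1099 = $3,544.00

$3,544.00


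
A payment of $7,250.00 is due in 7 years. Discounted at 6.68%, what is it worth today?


Formula: PV = FV / (1 + r)^n
Substituting: PV = $7,250.00 / (1 + 0.0668)^7
Discount factor: (1.0668)^7 = 1.572465
PV = $7,250.00 / 1.572465 = $4,610.59

$4,610.59


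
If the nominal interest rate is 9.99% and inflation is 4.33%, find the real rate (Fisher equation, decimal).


Formula: (1 + r_real) = (1 + r_nom) / (1 + inflation)
Substituting: (1 + r_real) = 1.0999 / 1.0433
(1 + r_real) = 1.054251
r_real = 1.054251 - 1 = 0.054251

0.054251


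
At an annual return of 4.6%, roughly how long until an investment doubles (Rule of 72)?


Formula: Years ≈ 72 / r
Substituting: Years ≈ 72 / 4.6
Years ≈ 15.7

15.7 years


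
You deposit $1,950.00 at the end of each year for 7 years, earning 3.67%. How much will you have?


Formula: FV = PMT * ((1+r)^n - 1) / r
Growth factor: (1 + 0.0367)^7 = 1.28698
Numerator: 1.28698 - 1 = 0.28698
FV = $1,950.00 * 0.28698 / 0.0367 = $15,248.24

$15,248.24


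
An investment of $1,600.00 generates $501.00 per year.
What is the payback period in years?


Formula: Payback = investment / annual cash flow
Substituting: Payback = $1,600.00 / $501.00
Payback = 3.1936 years

3.1936 years


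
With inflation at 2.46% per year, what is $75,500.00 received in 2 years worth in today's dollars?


Formula: Real value = nominal / (1 + inflation)^years
Price level: (1 + 0.0246)^2 = 1.049805
Real value = $75,500.00 / 1.049805 = $71,918.11

$71,918.11


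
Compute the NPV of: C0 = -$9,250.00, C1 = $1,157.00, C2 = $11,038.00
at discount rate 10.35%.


Formula: NPV = C0 + C1/(1+r) + C2/(1+r)^2
Discount C1: $1,157.00 / (1 + 0.1035) = $1,048.48
Discount C2: $11,038.00 / (1 + 0.1035)^2 = $9,064.54
NPV = -$9,250.00 + $1,048.48 + $9,064.54 = $863.02

$863.02


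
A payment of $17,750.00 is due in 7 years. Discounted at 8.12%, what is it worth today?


Formula: PV = FV / (1 + r)^n
Substituting: PV = $17,750.00 / (1 + 0.0812)^7
Discount factor: (1.0812)^7 = 1.727199
PV = $17,750.00 / 1.727199 = $10,276.76

$10,276.76


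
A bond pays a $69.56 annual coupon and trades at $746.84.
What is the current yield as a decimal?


Formula: Current yield = annual coupon / price
Substituting: CY = $69.56 / $746.84
CY = 0.093139

0.093139


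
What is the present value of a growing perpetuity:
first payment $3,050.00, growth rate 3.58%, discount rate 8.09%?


Formula: PV = C / (r - g)
Spread: r - g = 0.0809 - 0.0358 = 0.0451
Substituting: PV = $3,050.00 / 0.0451
PV = $67,627.49

$67,627.49


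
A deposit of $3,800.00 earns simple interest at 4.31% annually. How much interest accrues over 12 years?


Formula: I = P * r * t
Substituting: I = $3,800.00 * 0.0431 * 12
Step: I = $3,800.00 * 0.5172
I = $1,965.36

$1,965.36


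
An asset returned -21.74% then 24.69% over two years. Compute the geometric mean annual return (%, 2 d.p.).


Formula: Geometric mean = ((1+r1)*(1+r2))^(1/2) - 1
Product: (1 + -0.2174) * (1 + 0.2469) = 0.7826 * 1.2469 = 0.975824
Square root: 0.975824^0.5 = 0.987838
Geometric mean = 0.987838 - 1 = -0.012162
As percentage: -1.22%

-1.22%


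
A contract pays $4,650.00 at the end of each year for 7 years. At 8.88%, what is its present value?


Formula: PV = PMT * (1 - (1+r)^(-n)) / r
Discount factor: (1 + 0.0888)^(-7) = 0.551269
Bracket: 1 - 0.551269 = 0.448731
PV = $4,650.00 * 0.448731 / 0.0888 = $23,497.76

$23,497.76


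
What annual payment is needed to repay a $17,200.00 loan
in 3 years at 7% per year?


Formula: PMT = PV * r / (1 - (1+r)^(-n))
Denominator: 1 - (1 + 0.07)^(-3) = 0.183702
Numerator: $17,200.00 * 0.07 = 1204.0
PMT = 1204.0 / 0.183702 = $6,554.09

$6,554.09


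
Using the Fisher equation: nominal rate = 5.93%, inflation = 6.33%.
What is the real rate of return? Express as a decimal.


Formula: (1 + r_real) = (1 + r_nom) / (1 + inflation)
Substituting: (1 + r_real) = 1.0593 / 1.0633
(1 + r_real) = 0.996238
r_real = 0.996238 - 1 = -0.003762

-0.003762


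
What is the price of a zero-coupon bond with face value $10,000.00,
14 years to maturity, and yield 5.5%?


Formula: Price = FV / (1 + r)^n
Substituting: Price = $10,000.00 / (1 + 0.055)^14
Discount factor: (1.055)^14 = 2.116091
Price = $10,000.00 / 2.116091 = $4,725.69

$4,725.69


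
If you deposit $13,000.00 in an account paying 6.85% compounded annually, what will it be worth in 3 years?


Formula: FV = P * (1 + r)^n
Substituting: FV = $13,000.00 * (1 + 0.0685)^3
Growth factor: (1.0685)^3 = 1.219898
FV = $13,000.00 * 1.219898 = $15,858.68

$15,858.68


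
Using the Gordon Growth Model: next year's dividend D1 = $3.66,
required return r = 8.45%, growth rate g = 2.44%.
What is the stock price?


Formula: P = D1 / (r - g)
Spread: r - g = 0.0845 - 0.0244 = 0.0601
Substituting: P = $3.66 / 0.0601
P = $60.90

$60.90


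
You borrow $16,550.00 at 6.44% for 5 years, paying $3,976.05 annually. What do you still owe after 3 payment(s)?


Formula: Balance = PV*(1+r)^k - PMT*((1+r)^k - 1)/r
Growth: (1 + 0.0644)^3 = 1.205909
Accumulated factor: ((1+r)^k - 1)/r = 3.197347
Balance = $16,550.00 * 1.205909 - $3,976.05 * 3.197347
Balance = $7,244.98

$7,244.98


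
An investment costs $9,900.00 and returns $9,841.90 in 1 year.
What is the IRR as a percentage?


Formula: IRR = C1/C0 - 1
Substituting: IRR = $9,841.90 / $9,900.00 - 1
Ratio: 0.994131 - 1 = -0.005869
IRR = -0.5869%

-0.5869%


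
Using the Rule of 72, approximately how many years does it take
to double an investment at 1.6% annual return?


Formula: Years ≈ 72 / r
Substituting: Years ≈ 72 / 1.6
Years ≈ 45.0

45.0 years


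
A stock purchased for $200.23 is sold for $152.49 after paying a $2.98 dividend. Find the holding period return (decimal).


Formula: HPR = (P1 - P0 + D) / P0
Gain: $152.49 - $200.23 + $2.98 = -$44.76
HPR = -$44.76 / $200.23 = -0.2235

-0.2235


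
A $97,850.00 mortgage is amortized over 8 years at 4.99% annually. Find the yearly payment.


Formula: PMT = PV * r / (1 - (1+r)^(-n))
Denominator: 1 - (1 + 0.0499)^(-8) = 0.322645
Numerator: $97,850.00 * 0.0499 = 4882.715
PMT = 4882.715 / 0.322645 = $15,133.41

$15,133.41


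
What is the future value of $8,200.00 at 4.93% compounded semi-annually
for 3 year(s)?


Formula: FV = P * (1 + r/m)^(m*t)
Period rate: r/m = 0.0493 / 2 = 0.02465
Total periods: m*t = 2 * 3 = 6
Growth factor: (1 + 0.02465)^6 = 1.157319
FV = $8,200.00 * 1.157319 = $9,490.02

$9,490.02


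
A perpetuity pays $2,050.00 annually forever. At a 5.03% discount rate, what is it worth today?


Formula: PV = C / r
Substituting: PV = $2,050.00 / 0.0503
PV = $40,755.47

$40,755.47


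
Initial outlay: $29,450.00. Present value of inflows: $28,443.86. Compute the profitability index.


Formula: PI = PV(cash flows) / initial investment
Substituting: PI = $28,443.86 / $29,450.00
PI = 0.9658

0.9658


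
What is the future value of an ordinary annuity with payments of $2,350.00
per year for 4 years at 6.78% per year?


Formula: FV = PMT * ((1+r)^n - 1) / r
Growth factor: (1 + 0.0678)^4 = 1.300049
Numerator: 1.300049 - 1 = 0.300049
FV = $2,350.00 * 0.300049 / 0.0678 = $10,399.92

$10,399.92


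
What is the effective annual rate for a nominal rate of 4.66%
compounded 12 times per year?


Formula: EAR = (1 + r/m)^m - 1
Period rate: r/m = 0.0466 / 12 = 0.003883
Compounding: (1 + 0.003883)^12 = 1.047608
EAR = 1.047608 - 1 = 0.047608

0.047608


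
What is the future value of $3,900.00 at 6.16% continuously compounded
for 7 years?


Formula: FV = P * e^(r*t)
Exponent: r*t = 0.0616 * 7 = 0.4312
e^(0.4312) = 1.539103
FV = $3,900.00 * 1.539103 = $6,002.50

$6,002.50


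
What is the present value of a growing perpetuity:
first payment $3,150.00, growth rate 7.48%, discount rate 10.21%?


Formula: PV = C / (r - g)
Spread: r - g = 0.1021 - 0.0748 = 0.0273
Substituting: PV = $3,150.00 / 0.0273
PV = $115,384.62

$115,384.62


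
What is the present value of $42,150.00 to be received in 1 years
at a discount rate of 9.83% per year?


Formula: PV = FV / (1 + r)^n
Substituting: PV = $42,150.00 / (1 + 0.0983)^1
Discount factor: (1.0983)^1 = 1.0983
PV = $42,150.00 / 1.0983 = $38,377.49

$38,377.49


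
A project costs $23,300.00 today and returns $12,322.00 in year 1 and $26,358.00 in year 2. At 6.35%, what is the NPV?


Formula: NPV = C0 + C1/(1+r) + C2/(1+r)^2
Discount C1: $12,322.00 / (1 + 0.0635) = $11,586.27
Discount C2: $26,358.00 / (1 + 0.0635)^2 = $23,304.38
NPV = -$23,300.00 + $11,586.27 + $23,304.38 = $11,590.65

$11,590.65


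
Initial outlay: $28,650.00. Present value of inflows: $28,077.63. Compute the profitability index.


Formula: PI = PV(cash flows) / initial investment
Substituting: PI = $28,077.63 / $28,650.00
PI = 0.98

0.98


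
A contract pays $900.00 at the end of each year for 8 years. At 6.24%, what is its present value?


Formula: PV = PMT * (1 - (1+r)^(-n)) / r
Discount factor: (1 + 0.0624)^(-8) = 0.616163
Bracket: 1 - 0.616163 = 0.383837
PV = $900.00 * 0.383837 / 0.0624 = $5,536.11

$5,536.11


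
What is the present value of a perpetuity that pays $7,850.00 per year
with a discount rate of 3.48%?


Formula: PV = C / r
Substituting: PV = $7,850.00 / 0.0348
PV = $225,574.71

$225,574.71


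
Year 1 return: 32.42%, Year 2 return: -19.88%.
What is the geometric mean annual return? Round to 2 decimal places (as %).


Formula: Geometric mean = ((1+r1)*(1+r2))^(1/2) - 1
Product: (1 + 0.3242) * (1 + -0.1988) = 1.3242 * 0.8012 = 1.060949
Square root: 1.060949^0.5 = 1.030024
Geometric mean = 1.030024 - 1 = 0.030024
As percentage: 3.00%

3.00%


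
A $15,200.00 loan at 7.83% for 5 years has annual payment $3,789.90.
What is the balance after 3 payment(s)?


Formula: Balance = PV*(1+r)^k - PMT*((1+r)^k - 1)/r
Growth: (1 + 0.0783)^3 = 1.253773
Accumulated factor: ((1+r)^k - 1)/r = 3.241031
Balance = $15,200.00 * 1.253773 - $3,789.90 * 3.241031
Balance = $6,774.16

$6,774.16


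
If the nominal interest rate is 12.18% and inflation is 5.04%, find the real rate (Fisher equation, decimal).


Formula: (1 + r_real) = (1 + r_nom) / (1 + inflation)
Substituting: (1 + r_real) = 1.1218 / 1.0504
(1 + r_real) = 1.067974
r_real = 1.067974 - 1 = 0.067974

0.067974


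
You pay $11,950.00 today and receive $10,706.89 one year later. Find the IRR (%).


Formula: IRR = C1/C0 - 1
Substituting: IRR = $10,706.89 / $11,950.00 - 1
Ratio: 0.895974 - 1 = -0.104026
IRR = -10.4026%

-10.4026%


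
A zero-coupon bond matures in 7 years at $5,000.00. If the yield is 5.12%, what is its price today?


Formula: Price = FV / (1 + r)^n
Substituting: Price = $5,000.00 / (1 + 0.0512)^7
Discount factor: (1.0512)^7 = 1.418396
Price = $5,000.00 / 1.418396 = $3,525.11

$3,525.11


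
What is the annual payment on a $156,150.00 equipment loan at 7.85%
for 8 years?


Formula: PMT = PV * r / (1 - (1+r)^(-n))
Denominator: 1 - (1 + 0.0785)^(-8) = 0.45369
Numerator: $156,150.00 * 0.0785 = 12257.775
PMT = 12257.775 / 0.45369 = $27,017.93

$27,017.93


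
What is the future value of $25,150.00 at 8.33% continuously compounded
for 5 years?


Formula: FV = P * e^(r*t)
Exponent: r*t = 0.0833 * 5 = 0.4165
e^(0.4165) = 1.516644
FV = $25,150.00 * 1.516644 = $38,143.60

$38,143.60


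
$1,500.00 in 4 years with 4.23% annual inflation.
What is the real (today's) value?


Formula: Real value = nominal / (1 + inflation)^years
Price level: (1 + 0.0423)^4 = 1.180242
Real value = $1,500.00 / 1.180242 = $1,270.93

$1,270.93


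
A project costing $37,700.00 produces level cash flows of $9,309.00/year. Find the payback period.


Formula: Payback = investment / annual cash flow
Substituting: Payback = $37,700.00 / $9,309.00
Payback = 4.0498 years

4.0498 years


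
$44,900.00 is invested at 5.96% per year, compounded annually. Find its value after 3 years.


Formula: FV = P * (1 + r)^n
Substituting: FV = $44,900.00 * (1 + 0.0596)^3
Growth factor: (1.0596)^3 = 1.189668
FV = $44,900.00 * 1.189668 = $53,416.10

$53,416.10


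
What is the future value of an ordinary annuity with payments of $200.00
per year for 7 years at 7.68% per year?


Formula: FV = PMT * ((1+r)^n - 1) / r
Growth factor: (1 + 0.0768)^7 = 1.678593
Numerator: 1.678593 - 1 = 0.678593
FV = $200.00 * 0.678593 / 0.0768 = $1,767.17

$1,767.17


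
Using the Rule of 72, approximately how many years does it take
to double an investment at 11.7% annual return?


Formula: Years ≈ 72 / r
Substituting: Years ≈ 72 / 11.7
Years ≈ 6.2

6.2 years


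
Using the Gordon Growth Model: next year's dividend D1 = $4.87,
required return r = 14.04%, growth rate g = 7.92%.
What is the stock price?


Formula: P = D1 / (r - g)
Spread: r - g = 0.1404 - 0.0792 = 0.0612
Substituting: P = $4.87 / 0.0612
P = $79.58

$79.58


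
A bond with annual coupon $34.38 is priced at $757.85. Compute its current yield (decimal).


Formula: Current yield = annual coupon / price
Substituting: CY = $34.38 / $757.85
CY = 0.045365

0.045365


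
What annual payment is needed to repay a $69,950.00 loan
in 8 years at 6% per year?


Formula: PMT = PV * r / (1 - (1+r)^(-n))
Denominator: 1 - (1 + 0.06)^(-8) = 0.372588
Numerator: $69,950.00 * 0.06 = 4197.0
PMT = 4197.0 / 0.372588 = $11,264.46

$11,264.46


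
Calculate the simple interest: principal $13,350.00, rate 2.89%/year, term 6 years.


Formula: I = P * r * t
Substituting: I = $13,350.00 * 0.0289 * 6
Step: I = $13,350.00 * 0.1734
I = $2,314.89

$2,314.89


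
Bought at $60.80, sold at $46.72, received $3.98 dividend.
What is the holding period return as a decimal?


Formula: HPR = (P1 - P0 + D) / P0
Gain: $46.72 - $60.80 + $3.98 = -$10.10
HPR = -$10.10 / $60.80 = -0.1661

-0.1661


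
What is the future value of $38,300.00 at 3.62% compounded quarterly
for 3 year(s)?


Formula: FV = P * (1 + r/m)^(m*t)
Period rate: r/m = 0.0362 / 4 = 0.00905
Total periods: m*t = 4 * 3 = 12
Growth factor: (1 + 0.00905)^12 = 1.114172
FV = $38,300.00 * 1.114172 = $42,672.79

$42,672.79


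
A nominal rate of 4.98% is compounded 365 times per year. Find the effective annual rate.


Formula: EAR = (1 + r/m)^m - 1
Period rate: r/m = 0.0498 / 365 = 0.000136
Compounding: (1 + 0.000136)^365 = 1.051057
EAR = 1.051057 - 1 = 0.051057

0.051057


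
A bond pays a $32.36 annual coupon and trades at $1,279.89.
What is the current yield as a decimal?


Formula: Current yield = annual coupon / price
Substituting: CY = $32.36 / $1,279.89
CY = 0.025283

0.025283


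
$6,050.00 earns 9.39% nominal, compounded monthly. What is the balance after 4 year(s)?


Formula: FV = P * (1 + r/m)^(m*t)
Period rate: r/m = 0.0939 / 12 = 0.007825
Total periods: m*t = 12 * 4 = 48
Growth factor: (1 + 0.007825)^48 = 1.453738
FV = $6,050.00 * 1.453738 = $8,795.11

$8,795.11


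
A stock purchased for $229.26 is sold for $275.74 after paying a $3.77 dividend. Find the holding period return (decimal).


Formula: HPR = (P1 - P0 + D) / P0
Gain: $275.74 - $229.26 + $3.77 = $50.25
HPR = $50.25 / $229.26 = 0.2192

0.2192


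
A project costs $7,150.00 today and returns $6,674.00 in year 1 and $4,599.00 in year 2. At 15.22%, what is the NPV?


Formula: NPV = C0 + C1/(1+r) + C2/(1+r)^2
Discount C1: $6,674.00 / (1 + 0.1522) = $5,792.40
Discount C2: $4,599.00 / (1 + 0.1522)^2 = $3,464.24
NPV = -$7,150.00 + $5,792.40 + $3,464.24 = $2,106.63

$2,106.63


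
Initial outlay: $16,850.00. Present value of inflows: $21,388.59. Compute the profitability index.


Formula: PI = PV(cash flows) / initial investment
Substituting: PI = $21,388.59 / $16,850.00
PI = 1.2694

1.2694


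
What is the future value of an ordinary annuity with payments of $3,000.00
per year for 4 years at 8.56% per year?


Formula: FV = PMT * ((1+r)^n - 1) / r
Growth factor: (1 + 0.0856)^4 = 1.388927
Numerator: 1.388927 - 1 = 0.388927
FV = $3,000.00 * 0.388927 / 0.0856 = $13,630.61

$13,630.61


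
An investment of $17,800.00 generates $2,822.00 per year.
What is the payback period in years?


Formula: Payback = investment / annual cash flow
Substituting: Payback = $17,800.00 / $2,822.00
Payback = 6.3076 years

6.3076 years


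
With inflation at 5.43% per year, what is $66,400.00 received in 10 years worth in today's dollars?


Formula: Real value = nominal / (1 + inflation)^years
Price level: (1 + 0.0543)^10 = 1.696845
Real value = $66,400.00 / 1.696845 = $39,131.46

$39,131.46


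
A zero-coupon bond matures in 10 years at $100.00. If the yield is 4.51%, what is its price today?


Formula: Price = FV / (1 + r)^n
Substituting: Price = $100.00 / (1 + 0.0451)^10
Discount factor: (1.0451)^10 = 1.554456
Price = $100.00 / 1.554456 = $64.33

$64.33


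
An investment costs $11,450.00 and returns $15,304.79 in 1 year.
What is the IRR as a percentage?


Formula: IRR = C1/C0 - 1
Substituting: IRR = $15,304.79 / $11,450.00 - 1
Ratio: 1.336663 - 1 = 0.336663
IRR = 33.6663%

33.6663%


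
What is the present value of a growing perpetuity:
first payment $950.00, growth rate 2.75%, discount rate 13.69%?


Formula: PV = C / (r - g)
Spread: r - g = 0.1369 - 0.0275 = 0.1094
Substituting: PV = $950.00 / 0.1094
PV = $8,683.73

$8,683.73


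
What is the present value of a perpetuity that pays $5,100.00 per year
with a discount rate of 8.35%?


Formula: PV = C / r
Substituting: PV = $5,100.00 / 0.0835
PV = $61,077.84

$61,077.84


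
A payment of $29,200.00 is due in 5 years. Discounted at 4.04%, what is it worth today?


Formula: PV = FV / (1 + r)^n
Substituting: PV = $29,200.00 / (1 + 0.0404)^5
Discount factor: (1.0404)^5 = 1.218994
PV = $29,200.00 / 1.218994 = $23,954.17

$23,954.17


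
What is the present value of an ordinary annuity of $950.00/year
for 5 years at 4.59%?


Formula: PV = PMT * (1 - (1+r)^(-n)) / r
Discount factor: (1 + 0.0459)^(-5) = 0.799004
Bracket: 1 - 0.799004 = 0.200996
PV = $950.00 * 0.200996 / 0.0459 = $4,160.04

$4,160.04


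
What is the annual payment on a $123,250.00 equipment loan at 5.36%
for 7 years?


Formula: PMT = PV * r / (1 - (1+r)^(-n))
Denominator: 1 - (1 + 0.0536)^(-7) = 0.306143
Numerator: $123,250.00 * 0.0536 = 6606.2
PMT = 6606.2 / 0.306143 = $21,578.77

$21,578.77


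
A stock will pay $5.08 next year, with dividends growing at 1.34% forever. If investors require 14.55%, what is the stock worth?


Formula: P = D1 / (r - g)
Spread: r - g = 0.1455 - 0.0134 = 0.1321
Substituting: P = $5.08 / 0.1321
P = $38.46

$38.46


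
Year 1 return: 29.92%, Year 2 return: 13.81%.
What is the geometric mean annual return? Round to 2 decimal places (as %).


Formula: Geometric mean = ((1+r1)*(1+r2))^(1/2) - 1
Product: (1 + 0.2992) * (1 + 0.1381) = 1.2992 * 1.1381 = 1.47862
Square root: 1.47862^0.5 = 1.215985
Geometric mean = 1.215985 - 1 = 0.215985
As percentage: 21.60%

21.60%


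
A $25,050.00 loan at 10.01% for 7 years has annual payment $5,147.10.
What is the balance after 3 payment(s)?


Formula: Balance = PV*(1+r)^k - PMT*((1+r)^k - 1)/r
Growth: (1 + 0.1001)^3 = 1.331363
Accumulated factor: ((1+r)^k - 1)/r = 3.31032
Balance = $25,050.00 * 1.331363 - $5,147.10 * 3.31032
Balance = $16,312.10

$16,312.10


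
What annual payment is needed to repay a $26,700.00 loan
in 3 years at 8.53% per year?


Formula: PMT = PV * r / (1 - (1+r)^(-n))
Denominator: 1 - (1 + 0.0853)^(-3) = 0.217741
Numerator: $26,700.00 * 0.0853 = 2277.51
PMT = 2277.51 / 0.217741 = $10,459.72

$10,459.72


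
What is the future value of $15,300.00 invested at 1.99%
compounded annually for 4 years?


Formula: FV = P * (1 + r)^n
Substituting: FV = $15,300.00 * (1 + 0.0199)^4
Growth factor: (1.0199)^4 = 1.082008
FV = $15,300.00 * 1.082008 = $16,554.72

$16,554.72


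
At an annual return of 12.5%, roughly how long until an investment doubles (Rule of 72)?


Formula: Years ≈ 72 / r
Substituting: Years ≈ 72 / 12.5
Years ≈ 5.8

5.8 years


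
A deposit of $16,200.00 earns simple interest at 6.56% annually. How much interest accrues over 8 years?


Formula: I = P * r * t
Substituting: I = $16,200.00 * 0.0656 * 8
Step: I = $16,200.00 * 0.5248
I = $8,501.76

$8,501.76


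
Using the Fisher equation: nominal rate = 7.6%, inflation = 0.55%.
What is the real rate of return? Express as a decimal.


Formula: (1 + r_real) = (1 + r_nom) / (1 + inflation)
Substituting: (1 + r_real) = 1.076 / 1.0055
(1 + r_real) = 1.070114
r_real = 1.070114 - 1 = 0.070114

0.070114


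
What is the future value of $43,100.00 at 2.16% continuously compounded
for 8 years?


Formula: FV = P * e^(r*t)
Exponent: r*t = 0.0216 * 8 = 0.1728
e^(0.1728) = 1.188628
FV = $43,100.00 * 1.188628 = $51,229.88

$51,229.88


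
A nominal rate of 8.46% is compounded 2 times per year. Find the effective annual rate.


Formula: EAR = (1 + r/m)^m - 1
Period rate: r/m = 0.0846 / 2 = 0.0423
Compounding: (1 + 0.0423)^2 = 1.086389
EAR = 1.086389 - 1 = 0.086389

0.086389


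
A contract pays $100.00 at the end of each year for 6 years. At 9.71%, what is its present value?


Formula: PV = PMT * (1 - (1+r)^(-n)) / r
Discount factor: (1 + 0.0971)^(-6) = 0.573486
Bracket: 1 - 0.573486 = 0.426514
PV = $100.00 * 0.426514 / 0.0971 = $439.25

$439.25


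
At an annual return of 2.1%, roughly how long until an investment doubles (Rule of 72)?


Formula: Years ≈ 72 / r
Substituting: Years ≈ 72 / 2.1
Years ≈ 34.3

34.3 years


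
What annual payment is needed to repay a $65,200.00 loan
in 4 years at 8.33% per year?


Formula: PMT = PV * r / (1 - (1+r)^(-n))
Denominator: 1 - (1 + 0.0833)^(-4) = 0.273886
Numerator: $65,200.00 * 0.0833 = 5431.16
PMT = 5431.16 / 0.273886 = $19,830.03

$19,830.03


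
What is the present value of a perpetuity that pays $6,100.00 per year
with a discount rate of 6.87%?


Formula: PV = C / r
Substituting: PV = $6,100.00 / 0.0687
PV = $88,791.85

$88,791.85


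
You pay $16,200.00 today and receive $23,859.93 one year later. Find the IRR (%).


Formula: IRR = C1/C0 - 1
Substituting: IRR = $23,859.93 / $16,200.00 - 1
Ratio: 1.472835 - 1 = 0.472835
IRR = 47.2835%

47.2835%


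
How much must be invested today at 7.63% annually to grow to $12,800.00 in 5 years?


Formula: PV = FV / (1 + r)^n
Substituting: PV = $12,800.00 / (1 + 0.0763)^5
Discount factor: (1.0763)^5 = 1.444331
PV = $12,800.00 / 1.444331 = $8,862.24

$8,862.24


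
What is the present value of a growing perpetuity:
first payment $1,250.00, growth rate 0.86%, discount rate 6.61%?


Formula: PV = C / (r - g)
Spread: r - g = 0.0661 - 0.0086 = 0.0575
Substituting: PV = $1,250.00 / 0.0575
PV = $21,739.13

$21,739.13


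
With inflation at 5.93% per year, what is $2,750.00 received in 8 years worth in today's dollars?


Formula: Real value = nominal / (1 + inflation)^years
Price level: (1 + 0.0593)^8 = 1.585447
Real value = $2,750.00 / 1.585447 = $1,734.53

$1,734.53


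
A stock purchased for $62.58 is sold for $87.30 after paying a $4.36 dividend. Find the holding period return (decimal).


Formula: HPR = (P1 - P0 + D) / P0
Gain: $87.30 - $62.58 + $4.36 = $29.08
HPR = $29.08 / $62.58 = 0.4647

0.4647


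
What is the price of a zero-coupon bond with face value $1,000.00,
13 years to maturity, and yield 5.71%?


Formula: Price = FV / (1 + r)^n
Substituting: Price = $1,000.00 / (1 + 0.0571)^13
Discount factor: (1.0571)^13 = 2.058301
Price = $1,000.00 / 2.058301 = $485.84

$485.84


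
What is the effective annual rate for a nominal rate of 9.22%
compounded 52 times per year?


Formula: EAR = (1 + r/m)^m - 1
Period rate: r/m = 0.0922 / 52 = 0.001773
Compounding: (1 + 0.001773)^52 = 1.096495
EAR = 1.096495 - 1 = 0.096495

0.096495


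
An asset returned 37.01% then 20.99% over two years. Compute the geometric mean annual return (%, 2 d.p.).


Formula: Geometric mean = ((1+r1)*(1+r2))^(1/2) - 1
Product: (1 + 0.3701) * (1 + 0.2099) = 1.3701 * 1.2099 = 1.657684
Square root: 1.657684^0.5 = 1.287511
Geometric mean = 1.287511 - 1 = 0.287511
As percentage: 28.75%

28.75%


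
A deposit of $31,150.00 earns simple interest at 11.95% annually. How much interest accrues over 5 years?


Formula: I = P * r * t
Substituting: I = $31,150.00 * 0.1195 * 5
Step: I = $31,150.00 * 0.5975
I = $18,612.13

$18,612.13


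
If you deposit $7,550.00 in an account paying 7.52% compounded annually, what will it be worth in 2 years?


Formula: FV = P * (1 + r)^n
Substituting: FV = $7,550.00 * (1 + 0.0752)^2
Growth factor: (1.0752)^2 = 1.156055
FV = $7,550.00 * 1.156055 = $8,728.22

$8,728.22


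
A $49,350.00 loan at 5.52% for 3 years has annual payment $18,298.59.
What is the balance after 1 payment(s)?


Formula: Balance = PV*(1+r)^k - PMT*((1+r)^k - 1)/r
Growth: (1 + 0.0552)^1 = 1.0552
Accumulated factor: ((1+r)^k - 1)/r = 1.0
Balance = $49,350.00 * 1.0552 - $18,298.59 * 1.0
Balance = $33,775.53

$33,775.53


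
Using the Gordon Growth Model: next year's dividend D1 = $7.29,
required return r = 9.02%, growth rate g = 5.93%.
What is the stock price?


Formula: P = D1 / (r - g)
Spread: r - g = 0.0902 - 0.0593 = 0.0309
Substituting: P = $7.29 / 0.0309
P = $235.92

$235.92


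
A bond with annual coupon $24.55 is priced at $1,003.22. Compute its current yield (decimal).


Formula: Current yield = annual coupon / price
Substituting: CY = $24.55 / $1,003.22
CY = 0.024471

0.024471


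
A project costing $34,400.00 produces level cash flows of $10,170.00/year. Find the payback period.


Formula: Payback = investment / annual cash flow
Substituting: Payback = $34,400.00 / $10,170.00
Payback = 3.3825 years

3.3825 years


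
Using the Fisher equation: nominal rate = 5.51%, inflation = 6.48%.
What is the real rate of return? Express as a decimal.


Formula: (1 + r_real) = (1 + r_nom) / (1 + inflation)
Substituting: (1 + r_real) = 1.0551 / 1.0648
(1 + r_real) = 0.99089
r_real = 0.99089 - 1 = -0.00911

-0.00911


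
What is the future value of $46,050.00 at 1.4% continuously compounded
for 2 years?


Formula: FV = P * e^(r*t)
Exponent: r*t = 0.014 * 2 = 0.028
e^(0.028) = 1.028396
FV = $46,050.00 * 1.028396 = $47,357.62

$47,357.62


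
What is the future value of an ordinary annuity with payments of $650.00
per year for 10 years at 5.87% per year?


Formula: FV = PMT * ((1+r)^n - 1) / r
Growth factor: (1 + 0.0587)^10 = 1.769005
Numerator: 1.769005 - 1 = 0.769005
FV = $650.00 * 0.769005 / 0.0587 = $8,515.39

$8,515.39


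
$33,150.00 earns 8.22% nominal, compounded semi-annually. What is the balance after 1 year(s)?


Formula: FV = P * (1 + r/m)^(m*t)
Period rate: r/m = 0.0822 / 2 = 0.0411
Total periods: m*t = 2 * 1 = 2
Growth factor: (1 + 0.0411)^2 = 1.083889
FV = $33,150.00 * 1.083889 = $35,930.93

$35,930.93


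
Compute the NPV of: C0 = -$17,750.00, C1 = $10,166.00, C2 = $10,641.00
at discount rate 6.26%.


Formula: NPV = C0 + C1/(1+r) + C2/(1+r)^2
Discount C1: $10,166.00 / (1 + 0.0626) = $9,567.10
Discount C2: $10,641.00 / (1 + 0.0626)^2 = $9,424.16
NPV = -$17,750.00 + $9,567.10 + $9,424.16 = $1,241.26

$1,241.26


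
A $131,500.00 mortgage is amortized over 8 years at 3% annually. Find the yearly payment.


Formula: PMT = PV * r / (1 - (1+r)^(-n))
Denominator: 1 - (1 + 0.03)^(-8) = 0.210591
Numerator: $131,500.00 * 0.03 = 3945.0
PMT = 3945.0 / 0.210591 = $18,733.02

$18,733.02


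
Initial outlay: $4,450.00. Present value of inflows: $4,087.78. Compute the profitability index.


Formula: PI = PV(cash flows) / initial investment
Substituting: PI = $4,087.78 / $4,450.00
PI = 0.9186

0.9186


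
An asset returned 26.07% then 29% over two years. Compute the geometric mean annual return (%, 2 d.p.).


Formula: Geometric mean = ((1+r1)*(1+r2))^(1/2) - 1
Product: (1 + 0.2607) * (1 + 0.29) = 1.2607 * 1.29 = 1.626303
Square root: 1.626303^0.5 = 1.275266
Geometric mean = 1.275266 - 1 = 0.275266
As percentage: 27.53%

27.53%


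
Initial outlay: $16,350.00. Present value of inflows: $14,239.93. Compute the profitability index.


Formula: PI = PV(cash flows) / initial investment
Substituting: PI = $14,239.93 / $16,350.00
PI = 0.8709

0.8709


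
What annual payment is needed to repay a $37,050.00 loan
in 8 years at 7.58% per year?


Formula: PMT = PV * r / (1 - (1+r)^(-n))
Denominator: 1 - (1 + 0.0758)^(-8) = 0.442625
Numerator: $37,050.00 * 0.0758 = 2808.39
PMT = 2808.39 / 0.442625 = $6,344.86

$6,344.86


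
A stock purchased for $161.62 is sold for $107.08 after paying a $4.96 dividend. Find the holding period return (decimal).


Formula: HPR = (P1 - P0 + D) / P0
Gain: $107.08 - $161.62 + $4.96 = -$49.58
HPR = -$49.58 / $161.62 = -0.3068

-0.3068


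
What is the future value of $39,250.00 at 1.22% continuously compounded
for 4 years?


Formula: FV = P * e^(r*t)
Exponent: r*t = 0.0122 * 4 = 0.0488
e^(0.0488) = 1.05001
FV = $39,250.00 * 1.05001 = $41,212.91

$41,212.91


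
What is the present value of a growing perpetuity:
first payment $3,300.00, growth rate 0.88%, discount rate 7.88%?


Formula: PV = C / (r - g)
Spread: r - g = 0.0788 - 0.0088 = 0.07
Substituting: PV = $3,300.00 / 0.07
PV = $47,142.86

$47,142.86


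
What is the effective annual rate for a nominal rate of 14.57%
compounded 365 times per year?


Formula: EAR = (1 + r/m)^m - 1
Period rate: r/m = 0.1457 / 365 = 0.000399
Compounding: (1 + 0.000399)^365 = 1.156815
EAR = 1.156815 - 1 = 0.156815

0.156815


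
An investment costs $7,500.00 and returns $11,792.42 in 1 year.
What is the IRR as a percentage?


Formula: IRR = C1/C0 - 1
Substituting: IRR = $11,792.42 / $7,500.00 - 1
Ratio: 1.572323 - 1 = 0.572323
IRR = 57.2323%

57.2323%


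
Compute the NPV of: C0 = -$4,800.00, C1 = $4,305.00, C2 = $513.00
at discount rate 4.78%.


Formula: NPV = C0 + C1/(1+r) + C2/(1+r)^2
Discount C1: $4,305.00 / (1 + 0.0478) = $4,108.61
Discount C2: $513.00 / (1 + 0.0478)^2 = $467.26
NPV = -$4,800.00 + $4,108.61 + $467.26 = -$224.13

-$224.13


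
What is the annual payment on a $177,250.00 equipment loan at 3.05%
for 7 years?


Formula: PMT = PV * r / (1 - (1+r)^(-n))
Denominator: 1 - (1 + 0.0305)^(-7) = 0.189666
Numerator: $177,250.00 * 0.0305 = 5406.125
PMT = 5406.125 / 0.189666 = $28,503.39

$28,503.39


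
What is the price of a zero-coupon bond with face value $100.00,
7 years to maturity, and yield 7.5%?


Formula: Price = FV / (1 + r)^n
Substituting: Price = $100.00 / (1 + 0.075)^7
Discount factor: (1.075)^7 = 1.659049
Price = $100.00 / 1.659049 = $60.28

$60.28


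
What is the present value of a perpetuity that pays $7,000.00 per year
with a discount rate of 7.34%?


Formula: PV = C / r
Substituting: PV = $7,000.00 / 0.0734
PV = $95,367.85

$95,367.85


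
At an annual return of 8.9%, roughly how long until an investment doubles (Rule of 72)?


Formula: Years ≈ 72 / r
Substituting: Years ≈ 72 / 8.9
Years ≈ 8.1

8.1 years


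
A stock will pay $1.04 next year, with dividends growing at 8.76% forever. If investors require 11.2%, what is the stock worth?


Formula: P = D1 / (r - g)
Spread: r - g = 0.112 - 0.0876 = 0.0244
Substituting: P = $1.04 / 0.0244
P = $42.62

$42.62


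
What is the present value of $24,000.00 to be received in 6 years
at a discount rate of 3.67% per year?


Formula: PV = FV / (1 + r)^n
Substituting: PV = $24,000.00 / (1 + 0.0367)^6
Discount factor: (1.0367)^6 = 1.24142
PV = $24,000.00 / 1.24142 = $19,332.71

$19,332.71


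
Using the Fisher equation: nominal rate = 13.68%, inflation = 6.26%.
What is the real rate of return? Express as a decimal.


Formula: (1 + r_real) = (1 + r_nom) / (1 + inflation)
Substituting: (1 + r_real) = 1.1368 / 1.0626
(1 + r_real) = 1.069829
r_real = 1.069829 - 1 = 0.069829

0.069829


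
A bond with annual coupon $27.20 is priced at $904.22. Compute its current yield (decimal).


Formula: Current yield = annual coupon / price
Substituting: CY = $27.20 / $904.22
CY = 0.030081

0.030081


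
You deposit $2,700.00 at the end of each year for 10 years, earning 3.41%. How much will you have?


Formula: FV = PMT * ((1+r)^n - 1) / r
Growth factor: (1 + 0.0341)^10 = 1.398381
Numerator: 1.398381 - 1 = 0.398381
FV = $2,700.00 * 0.398381 / 0.0341 = $31,543.33

$31,543.33
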